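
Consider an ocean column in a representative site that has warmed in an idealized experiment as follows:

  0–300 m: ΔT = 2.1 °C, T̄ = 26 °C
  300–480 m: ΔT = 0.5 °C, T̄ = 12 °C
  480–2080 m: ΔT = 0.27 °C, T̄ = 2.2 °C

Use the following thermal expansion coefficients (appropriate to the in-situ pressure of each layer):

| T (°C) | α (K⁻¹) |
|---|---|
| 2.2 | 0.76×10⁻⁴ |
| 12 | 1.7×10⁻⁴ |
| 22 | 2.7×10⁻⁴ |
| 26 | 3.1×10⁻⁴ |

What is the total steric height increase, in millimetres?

Δh ≈ 243 mm

Layer 1 at 26 °C → α = 3.1×10⁻⁴ K⁻¹
Layer 2 at 12 °C → α = 1.7×10⁻⁴ K⁻¹
Layer 3 at 2.2 °C → α = 0.76×10⁻⁴ K⁻¹
2.1 × 300 × 3.1×10⁻⁴ = 0.19530 m
300–480 m: 180 × 1.7×10⁻⁴ × 0.5 = 0.01530 m
0.76×10⁻⁴ × 1600 × 0.27 = 0.032832 m
Δh = 0.19530 + 0.01530 + 0.032832 = 0.243432 m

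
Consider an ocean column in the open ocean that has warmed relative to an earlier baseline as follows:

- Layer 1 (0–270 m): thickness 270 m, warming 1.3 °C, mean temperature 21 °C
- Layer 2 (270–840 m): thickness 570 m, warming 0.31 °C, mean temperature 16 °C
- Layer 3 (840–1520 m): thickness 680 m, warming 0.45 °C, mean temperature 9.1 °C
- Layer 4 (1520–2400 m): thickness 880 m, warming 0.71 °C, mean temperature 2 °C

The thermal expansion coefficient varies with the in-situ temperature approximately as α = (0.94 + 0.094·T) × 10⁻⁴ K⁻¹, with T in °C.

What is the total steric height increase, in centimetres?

27.1 cm

Layer 1: α = (0.94 + 0.094×21)×10⁻⁴ = 2.914×10⁻⁴ K⁻¹
Layer 2: α = (0.94 + 0.094×16)×10⁻⁴ = 2.444×10⁻⁴ K⁻¹
Layer 3: α = (0.94 + 0.094×9.1)×10⁻⁴ = 1.7954×10⁻⁴ K⁻¹
Layer 4: α = (0.94 + 0.094×2)×10⁻⁴ = 1.128×10⁻⁴ K⁻¹
Layer 1: 270 × 2.914×10⁻⁴ × 1.3 = 0.1022814 m
Layer 2: 570 × 0.31 × 2.444×10⁻⁴ = 0.04318548 m
Layer 3: 1.7954×10⁻⁴ × 0.45 × 680 = 0.05493924 m
1520–2400 m: 1.128×10⁻⁴ × 880 × 0.71 = 0.07047744 m
Δh = 0.1022814 + 0.04318548 + 0.05493924 + 0.07047744 = 0.27088356 m ≈ 27.1 cm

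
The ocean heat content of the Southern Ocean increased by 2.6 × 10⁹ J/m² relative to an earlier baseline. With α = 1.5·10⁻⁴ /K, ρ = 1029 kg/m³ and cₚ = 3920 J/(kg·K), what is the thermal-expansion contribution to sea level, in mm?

Δh = αQ/(ρcₚ) = 1.5×10⁻⁴ × 2.6×10⁹ / (1029 × 3920) ≈ 0.096686 m

about 96.7 mm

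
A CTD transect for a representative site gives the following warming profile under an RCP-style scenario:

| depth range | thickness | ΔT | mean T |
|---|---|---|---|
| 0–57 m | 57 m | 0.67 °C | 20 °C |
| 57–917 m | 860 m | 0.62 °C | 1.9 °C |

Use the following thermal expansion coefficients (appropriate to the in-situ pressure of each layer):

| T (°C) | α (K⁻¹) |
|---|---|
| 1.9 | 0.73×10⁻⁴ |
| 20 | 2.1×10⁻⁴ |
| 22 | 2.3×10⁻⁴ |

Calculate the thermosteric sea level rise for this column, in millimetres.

46.9 mm of thermosteric rise

Layer 1 at 20 °C → α = 2.1×10⁻⁴ K⁻¹
Layer 2 at 1.9 °C → α = 0.73×10⁻⁴ K⁻¹
57 × 0.67 × 2.1×10⁻⁴ = 0.0080199 m
0.62 × 860 × 0.73×10⁻⁴ = 0.0389236 m
Δh = 0.0080199 + 0.0389236 = 0.0469435 m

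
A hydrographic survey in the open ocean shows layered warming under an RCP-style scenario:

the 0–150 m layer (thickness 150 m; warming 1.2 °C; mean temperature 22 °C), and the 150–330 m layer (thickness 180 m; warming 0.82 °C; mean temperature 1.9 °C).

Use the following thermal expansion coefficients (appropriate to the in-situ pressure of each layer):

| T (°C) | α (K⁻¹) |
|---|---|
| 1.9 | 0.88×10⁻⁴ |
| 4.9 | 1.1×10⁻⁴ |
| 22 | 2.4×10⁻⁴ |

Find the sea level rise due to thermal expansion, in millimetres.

about 56.2 mm

Layer 1 at 22 °C → α = 2.4×10⁻⁴ K⁻¹
Layer 2 at 1.9 °C → α = 0.88×10⁻⁴ K⁻¹
1.2 × 2.4×10⁻⁴ × 150 = 0.04320 m
Layer 2: 0.88×10⁻⁴ × 180 × 0.82 = 0.0129888 m
Δh = 0.04320 + 0.0129888 = 0.0561888 m ≈ 56.2 mm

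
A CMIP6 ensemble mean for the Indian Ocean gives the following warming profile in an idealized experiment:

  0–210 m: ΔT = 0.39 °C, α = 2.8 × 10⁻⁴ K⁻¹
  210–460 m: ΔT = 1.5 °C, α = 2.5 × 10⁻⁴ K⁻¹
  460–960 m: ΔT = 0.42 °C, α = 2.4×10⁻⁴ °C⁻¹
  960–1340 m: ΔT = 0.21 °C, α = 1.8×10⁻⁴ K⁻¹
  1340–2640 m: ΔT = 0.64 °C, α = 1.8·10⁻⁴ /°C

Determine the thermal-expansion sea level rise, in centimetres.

33.1 cm

Layer 1: 210 × 2.8×10⁻⁴ × 0.39 = 0.022932 m
210–460 m: 250 × 1.5 × 2.5×10⁻⁴ = 0.09375 m
2.4×10⁻⁴ × 500 × 0.42 = 0.05040 m
960–1340 m: 1.8×10⁻⁴ × 0.21 × 380 = 0.014364 m
Layer 5: 0.64 × 1.8×10⁻⁴ × 1300 = 0.14976 m
Δh = 0.022932 + 0.09375 + 0.05040 + 0.014364 + 0.14976 = 0.331206 m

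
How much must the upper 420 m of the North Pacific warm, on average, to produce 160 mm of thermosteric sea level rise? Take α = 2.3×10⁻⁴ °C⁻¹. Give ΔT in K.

ΔT = Δh/(αH) = 0.16 / (2.3×10⁻⁴ × 420) ≈ 1.656 K

1.66 K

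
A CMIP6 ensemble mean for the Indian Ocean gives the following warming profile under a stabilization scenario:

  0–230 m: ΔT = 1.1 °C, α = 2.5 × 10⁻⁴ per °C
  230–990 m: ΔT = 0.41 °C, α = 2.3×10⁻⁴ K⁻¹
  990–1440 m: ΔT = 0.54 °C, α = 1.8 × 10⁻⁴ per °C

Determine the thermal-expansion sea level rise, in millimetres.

Layer 1: 2.5×10⁻⁴ × 1.1 × 230 = 0.06325 m
230–990 m: 0.41 × 760 × 2.3×10⁻⁴ = 0.071668 m
0.54 × 1.8×10⁻⁴ × 450 = 0.04374 m
Δh = 0.06325 + 0.071668 + 0.04374 = 0.178658 m

Δh ≈ 180 mm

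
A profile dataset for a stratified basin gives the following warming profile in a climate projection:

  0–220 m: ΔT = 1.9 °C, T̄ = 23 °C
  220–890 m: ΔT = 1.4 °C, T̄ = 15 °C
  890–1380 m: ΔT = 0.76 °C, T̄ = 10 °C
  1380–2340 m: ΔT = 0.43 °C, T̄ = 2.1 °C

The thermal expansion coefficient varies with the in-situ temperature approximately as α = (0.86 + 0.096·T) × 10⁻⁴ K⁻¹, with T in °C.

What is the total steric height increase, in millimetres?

460 mm of thermosteric rise

Layer 1: α = (0.86 + 0.096×23)×10⁻⁴ = 3.068×10⁻⁴ K⁻¹
Layer 2: α = (0.86 + 0.096×15)×10⁻⁴ = 2.3×10⁻⁴ K⁻¹
Layer 3: α = (0.86 + 0.096×10)×10⁻⁴ = 1.82×10⁻⁴ K⁻¹
Layer 4: α = (0.86 + 0.096×2.1)×10⁻⁴ = 1.0616×10⁻⁴ K⁻¹
3.068×10⁻⁴ × 220 × 1.9 = 0.1282424 m
Layer 2: 670 × 2.3×10⁻⁴ × 1.4 = 0.21574 m
Layer 3: 0.76 × 490 × 1.82×10⁻⁴ = 0.0677768 m
1380–2340 m: 0.43 × 960 × 1.0616×10⁻⁴ = 0.043822848 m
Δh = 0.1282424 + 0.21574 + 0.0677768 + 0.043822848 = 0.455582048 m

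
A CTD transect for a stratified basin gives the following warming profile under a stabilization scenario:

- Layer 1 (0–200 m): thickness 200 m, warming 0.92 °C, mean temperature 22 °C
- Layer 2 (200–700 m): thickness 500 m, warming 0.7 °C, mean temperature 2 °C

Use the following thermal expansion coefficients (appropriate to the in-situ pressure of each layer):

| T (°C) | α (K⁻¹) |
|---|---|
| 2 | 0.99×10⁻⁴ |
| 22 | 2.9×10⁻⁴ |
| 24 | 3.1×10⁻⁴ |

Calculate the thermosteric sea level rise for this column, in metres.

Layer 1 at 22 °C → α = 2.9×10⁻⁴ K⁻¹
Layer 2 at 2 °C → α = 0.99×10⁻⁴ K⁻¹
Layer 1: 200 × 2.9×10⁻⁴ × 0.92 = 0.05336 m
200–700 m: 0.7 × 500 × 0.99×10⁻⁴ = 0.03465 m
Δh = 0.05336 + 0.03465 = 0.08801 m

Δh ≈ 0.0880 m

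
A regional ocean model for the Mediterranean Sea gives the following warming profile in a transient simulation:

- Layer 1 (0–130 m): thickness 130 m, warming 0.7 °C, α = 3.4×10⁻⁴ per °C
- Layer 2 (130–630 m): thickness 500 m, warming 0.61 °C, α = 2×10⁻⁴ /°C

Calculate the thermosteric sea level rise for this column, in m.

Δh ≈ 0.0919 m

3.4×10⁻⁴ × 130 × 0.7 = 0.03094 m
2×10⁻⁴ × 500 × 0.61 = 0.06100 m
Δh = 0.03094 + 0.06100 = 0.09194 m ≈ 0.0919 m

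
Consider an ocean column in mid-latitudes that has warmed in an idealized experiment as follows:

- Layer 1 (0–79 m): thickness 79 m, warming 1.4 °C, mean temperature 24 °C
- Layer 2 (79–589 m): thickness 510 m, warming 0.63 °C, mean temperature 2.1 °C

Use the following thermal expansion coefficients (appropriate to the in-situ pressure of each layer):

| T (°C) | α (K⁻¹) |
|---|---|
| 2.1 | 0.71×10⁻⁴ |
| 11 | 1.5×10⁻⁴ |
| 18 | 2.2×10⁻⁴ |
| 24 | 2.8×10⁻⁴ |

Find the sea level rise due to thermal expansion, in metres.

about 0.054 m

Layer 1 at 24 °C → α = 2.8×10⁻⁴ K⁻¹
Layer 2 at 2.1 °C → α = 0.71×10⁻⁴ K⁻¹
2.8×10⁻⁴ × 79 × 1.4 = 0.030968 m
0.63 × 510 × 0.71×10⁻⁴ = 0.0228123 m
Δh = 0.030968 + 0.0228123 = 0.0537803 m ≈ 0.054 m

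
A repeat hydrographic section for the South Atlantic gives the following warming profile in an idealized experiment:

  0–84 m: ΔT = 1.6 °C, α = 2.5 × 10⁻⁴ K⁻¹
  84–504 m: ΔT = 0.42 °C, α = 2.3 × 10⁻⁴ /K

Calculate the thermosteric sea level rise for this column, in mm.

84 × 2.5×10⁻⁴ × 1.6 = 0.03360 m
84–504 m: 0.42 × 420 × 2.3×10⁻⁴ = 0.040572 m
Δh = 0.03360 + 0.040572 = 0.074172 m ≈ 74.2 mm

Δh = 74.2 mm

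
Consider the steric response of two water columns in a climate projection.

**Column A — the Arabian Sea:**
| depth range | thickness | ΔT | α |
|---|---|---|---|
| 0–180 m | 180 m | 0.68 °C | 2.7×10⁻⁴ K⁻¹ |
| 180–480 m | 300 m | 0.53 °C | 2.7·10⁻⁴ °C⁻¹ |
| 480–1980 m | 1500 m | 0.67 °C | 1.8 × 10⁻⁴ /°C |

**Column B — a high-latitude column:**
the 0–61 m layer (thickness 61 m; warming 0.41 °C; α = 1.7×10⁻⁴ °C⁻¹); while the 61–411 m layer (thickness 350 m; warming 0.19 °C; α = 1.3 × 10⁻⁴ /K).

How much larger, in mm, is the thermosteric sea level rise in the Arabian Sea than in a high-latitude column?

A Layer 1: 0.68 × 180 × 2.7×10⁻⁴ = 0.033048 m
A Layer 2: 2.7×10⁻⁴ × 300 × 0.53 = 0.04293 m
A 1500 × 1.8×10⁻⁴ × 0.67 = 0.18090 m
A total: 0.256878 m
B 0–61 m: 1.7×10⁻⁴ × 0.41 × 61 = 0.0042517 m
B 61–411 m: 350 × 1.3×10⁻⁴ × 0.19 = 0.008645 m
B total: 0.0128967 m
Difference: 0.256878 − 0.0128967 = 0.2439813 m

244 mm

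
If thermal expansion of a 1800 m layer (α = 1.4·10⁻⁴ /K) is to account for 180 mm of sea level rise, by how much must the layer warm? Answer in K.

ΔT ≈ 0.714 K

ΔT = Δh/(αH) = 0.18 / (1.4×10⁻⁴ × 1800) ≈ 0.7143 K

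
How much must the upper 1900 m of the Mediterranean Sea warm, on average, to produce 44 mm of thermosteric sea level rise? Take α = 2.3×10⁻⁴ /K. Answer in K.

ΔT = Δh/(αH) = 0.044 / (2.3×10⁻⁴ × 1900) ≈ 0.1007 K

ΔT ≈ 0.101 K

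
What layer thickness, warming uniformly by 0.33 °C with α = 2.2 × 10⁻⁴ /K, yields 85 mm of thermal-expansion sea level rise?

H = Δh/(αΔT) = 0.085 / (2.2×10⁻⁴ × 0.33) ≈ 1171 m

H ≈ 1170 m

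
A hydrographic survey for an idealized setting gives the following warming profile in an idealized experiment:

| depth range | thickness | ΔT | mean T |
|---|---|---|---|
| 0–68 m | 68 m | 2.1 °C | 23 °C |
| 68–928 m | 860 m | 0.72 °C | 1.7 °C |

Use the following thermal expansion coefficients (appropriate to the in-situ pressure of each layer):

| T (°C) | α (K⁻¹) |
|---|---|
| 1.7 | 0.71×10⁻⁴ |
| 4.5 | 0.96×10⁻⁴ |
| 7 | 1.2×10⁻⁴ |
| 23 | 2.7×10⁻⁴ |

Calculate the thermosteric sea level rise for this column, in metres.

0.0825 m

Layer 1 at 23 °C → α = 2.7×10⁻⁴ K⁻¹
Layer 2 at 1.7 °C → α = 0.71×10⁻⁴ K⁻¹
0–68 m: 2.7×10⁻⁴ × 2.1 × 68 = 0.038556 m
Layer 2: 0.71×10⁻⁴ × 860 × 0.72 = 0.0439632 m
Δh = 0.038556 + 0.0439632 = 0.0825192 m ≈ 0.0825 m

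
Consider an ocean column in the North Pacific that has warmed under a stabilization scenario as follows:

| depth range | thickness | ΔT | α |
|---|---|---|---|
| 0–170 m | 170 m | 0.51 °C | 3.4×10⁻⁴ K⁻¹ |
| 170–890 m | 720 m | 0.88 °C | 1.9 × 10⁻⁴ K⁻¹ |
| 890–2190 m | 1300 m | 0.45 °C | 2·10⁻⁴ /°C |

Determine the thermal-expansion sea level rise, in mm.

270 mm of thermosteric rise

0.51 × 3.4×10⁻⁴ × 170 = 0.029478 m
1.9×10⁻⁴ × 720 × 0.88 = 0.120384 m
1300 × 0.45 × 2×10⁻⁴ = 0.11700 m
Δh = 0.029478 + 0.120384 + 0.11700 = 0.266862 m ≈ 270 mm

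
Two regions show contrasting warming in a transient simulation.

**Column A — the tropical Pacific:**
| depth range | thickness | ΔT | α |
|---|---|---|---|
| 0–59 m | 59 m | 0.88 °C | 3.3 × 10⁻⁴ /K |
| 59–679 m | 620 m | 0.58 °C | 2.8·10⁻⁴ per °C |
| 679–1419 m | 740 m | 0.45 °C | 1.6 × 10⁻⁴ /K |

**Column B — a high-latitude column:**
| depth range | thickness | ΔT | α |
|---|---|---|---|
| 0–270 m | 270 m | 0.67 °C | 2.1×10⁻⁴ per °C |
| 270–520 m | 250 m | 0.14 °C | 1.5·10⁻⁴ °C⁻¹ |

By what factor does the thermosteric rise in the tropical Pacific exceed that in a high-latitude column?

3.96

A 59 × 3.3×10⁻⁴ × 0.88 = 0.0171336 m
A 2.8×10⁻⁴ × 0.58 × 620 = 0.100688 m
A 679–1419 m: 0.45 × 1.6×10⁻⁴ × 740 = 0.05328 m
A total: 0.1711016 m
B 0.67 × 2.1×10⁻⁴ × 270 = 0.037989 m
B 1.5×10⁻⁴ × 0.14 × 250 = 0.00525 m
B total: 0.043239 m
Ratio: 0.1711016 / 0.043239 ≈ 3.957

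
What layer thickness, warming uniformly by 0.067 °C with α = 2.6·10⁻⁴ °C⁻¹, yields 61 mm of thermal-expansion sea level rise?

H = Δh/(αΔT) = 0.061 / (2.6×10⁻⁴ × 0.067) ≈ 3502 m

about 3500 m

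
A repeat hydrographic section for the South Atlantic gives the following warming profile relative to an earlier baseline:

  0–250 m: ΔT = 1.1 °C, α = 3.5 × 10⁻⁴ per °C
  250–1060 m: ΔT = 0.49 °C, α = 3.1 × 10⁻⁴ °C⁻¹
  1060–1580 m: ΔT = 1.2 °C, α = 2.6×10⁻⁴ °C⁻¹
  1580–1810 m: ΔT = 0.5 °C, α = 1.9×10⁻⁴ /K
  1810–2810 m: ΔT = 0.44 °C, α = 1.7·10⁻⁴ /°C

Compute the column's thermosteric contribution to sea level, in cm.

Δh ≈ 48 cm

1.1 × 250 × 3.5×10⁻⁴ = 0.09625 m
Layer 2: 0.49 × 810 × 3.1×10⁻⁴ = 0.123039 m
Layer 3: 520 × 2.6×10⁻⁴ × 1.2 = 0.16224 m
1580–1810 m: 230 × 1.9×10⁻⁴ × 0.5 = 0.02185 m
1810–2810 m: 1.7×10⁻⁴ × 1000 × 0.44 = 0.07480 m
Δh = 0.09625 + 0.123039 + 0.16224 + 0.02185 + 0.07480 = 0.478179 m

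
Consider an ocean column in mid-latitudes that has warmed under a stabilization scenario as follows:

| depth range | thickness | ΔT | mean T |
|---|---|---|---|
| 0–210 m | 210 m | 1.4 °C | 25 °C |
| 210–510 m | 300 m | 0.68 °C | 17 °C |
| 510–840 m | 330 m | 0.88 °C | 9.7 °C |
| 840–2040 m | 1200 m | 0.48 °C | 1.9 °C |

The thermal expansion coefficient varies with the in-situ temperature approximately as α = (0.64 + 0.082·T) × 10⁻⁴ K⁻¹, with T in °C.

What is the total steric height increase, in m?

Layer 1: α = (0.64 + 0.082×25)×10⁻⁴ = 2.69×10⁻⁴ K⁻¹
Layer 2: α = (0.64 + 0.082×17)×10⁻⁴ = 2.034×10⁻⁴ K⁻¹
Layer 3: α = (0.64 + 0.082×9.7)×10⁻⁴ = 1.4354×10⁻⁴ K⁻¹
Layer 4: α = (0.64 + 0.082×1.9)×10⁻⁴ = 0.7958×10⁻⁴ K⁻¹
2.69×10⁻⁴ × 210 × 1.4 = 0.079086 m
Layer 2: 300 × 2.034×10⁻⁴ × 0.68 = 0.0414936 m
510–840 m: 1.4354×10⁻⁴ × 330 × 0.88 = 0.041684016 m
Layer 4: 0.48 × 0.7958×10⁻⁴ × 1200 = 0.04583808 m
Δh = 0.079086 + 0.0414936 + 0.041684016 + 0.04583808 = 0.208101696 m ≈ 0.208 m

about 0.208 m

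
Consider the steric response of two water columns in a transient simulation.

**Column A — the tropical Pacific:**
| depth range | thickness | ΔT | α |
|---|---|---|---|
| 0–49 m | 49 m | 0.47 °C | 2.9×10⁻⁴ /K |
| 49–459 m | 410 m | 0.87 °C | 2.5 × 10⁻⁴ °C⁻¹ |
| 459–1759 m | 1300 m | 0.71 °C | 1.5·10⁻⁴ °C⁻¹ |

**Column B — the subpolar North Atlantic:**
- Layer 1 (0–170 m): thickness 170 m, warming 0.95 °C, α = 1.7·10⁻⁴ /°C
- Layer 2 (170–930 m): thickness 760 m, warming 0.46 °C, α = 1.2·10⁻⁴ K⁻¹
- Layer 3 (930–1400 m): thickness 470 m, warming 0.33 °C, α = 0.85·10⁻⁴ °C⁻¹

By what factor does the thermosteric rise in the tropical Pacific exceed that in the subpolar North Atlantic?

A Layer 1: 2.9×10⁻⁴ × 0.47 × 49 = 0.0066787 m
A 49–459 m: 2.5×10⁻⁴ × 410 × 0.87 = 0.089175 m
A 459–1759 m: 0.71 × 1.5×10⁻⁴ × 1300 = 0.13845 m
A total: 0.2343037 m
B Layer 1: 0.95 × 1.7×10⁻⁴ × 170 = 0.027455 m
B 760 × 0.46 × 1.2×10⁻⁴ = 0.041952 m
B 0.33 × 0.85×10⁻⁴ × 470 = 0.0131835 m
B total: 0.0825905 m
Ratio: 0.2343037 / 0.0825905 ≈ 2.837

≈ 2.8×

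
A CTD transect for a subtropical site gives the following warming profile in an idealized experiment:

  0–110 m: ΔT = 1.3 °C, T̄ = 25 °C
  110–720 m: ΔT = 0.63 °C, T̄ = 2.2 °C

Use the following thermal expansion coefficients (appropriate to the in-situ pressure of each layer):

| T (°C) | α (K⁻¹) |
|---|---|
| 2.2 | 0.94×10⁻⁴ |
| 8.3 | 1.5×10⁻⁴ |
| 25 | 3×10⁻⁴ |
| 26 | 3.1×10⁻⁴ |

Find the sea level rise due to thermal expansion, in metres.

Layer 1 at 25 °C → α = 3×10⁻⁴ K⁻¹
Layer 2 at 2.2 °C → α = 0.94×10⁻⁴ K⁻¹
110 × 3×10⁻⁴ × 1.3 = 0.04290 m
110–720 m: 0.94×10⁻⁴ × 610 × 0.63 = 0.0361242 m
Δh = 0.04290 + 0.0361242 = 0.0790242 m ≈ 0.0790 m

Δh = 0.0790 m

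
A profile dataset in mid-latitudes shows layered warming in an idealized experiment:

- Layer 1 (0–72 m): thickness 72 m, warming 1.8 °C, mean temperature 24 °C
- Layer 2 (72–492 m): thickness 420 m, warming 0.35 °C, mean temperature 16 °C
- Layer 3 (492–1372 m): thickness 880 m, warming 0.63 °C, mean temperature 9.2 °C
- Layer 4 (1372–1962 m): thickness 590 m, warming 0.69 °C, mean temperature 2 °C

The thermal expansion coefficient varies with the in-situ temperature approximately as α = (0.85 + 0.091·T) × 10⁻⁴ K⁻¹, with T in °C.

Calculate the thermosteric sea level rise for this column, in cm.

Δh = 20.9 cm

Layer 1: α = (0.85 + 0.091×24)×10⁻⁴ = 3.034×10⁻⁴ K⁻¹
Layer 2: α = (0.85 + 0.091×16)×10⁻⁴ = 2.306×10⁻⁴ K⁻¹
Layer 3: α = (0.85 + 0.091×9.2)×10⁻⁴ = 1.6872×10⁻⁴ K⁻¹
Layer 4: α = (0.85 + 0.091×2)×10⁻⁴ = 1.032×10⁻⁴ K⁻¹
0–72 m: 72 × 3.034×10⁻⁴ × 1.8 = 0.03932064 m
72–492 m: 2.306×10⁻⁴ × 0.35 × 420 = 0.0338982 m
492–1372 m: 0.63 × 880 × 1.6872×10⁻⁴ = 0.093538368 m
1372–1962 m: 1.032×10⁻⁴ × 0.69 × 590 = 0.04201272 m
Δh = 0.03932064 + 0.0338982 + 0.093538368 + 0.04201272 = 0.208769928 m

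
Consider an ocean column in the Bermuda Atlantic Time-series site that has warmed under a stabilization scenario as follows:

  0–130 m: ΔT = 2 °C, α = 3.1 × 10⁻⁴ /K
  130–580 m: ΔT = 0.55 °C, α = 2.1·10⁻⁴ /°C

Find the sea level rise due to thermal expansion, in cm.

0–130 m: 2 × 130 × 3.1×10⁻⁴ = 0.08060 m
130–580 m: 450 × 2.1×10⁻⁴ × 0.55 = 0.051975 m
Δh = 0.08060 + 0.051975 = 0.132575 m

13.3 cm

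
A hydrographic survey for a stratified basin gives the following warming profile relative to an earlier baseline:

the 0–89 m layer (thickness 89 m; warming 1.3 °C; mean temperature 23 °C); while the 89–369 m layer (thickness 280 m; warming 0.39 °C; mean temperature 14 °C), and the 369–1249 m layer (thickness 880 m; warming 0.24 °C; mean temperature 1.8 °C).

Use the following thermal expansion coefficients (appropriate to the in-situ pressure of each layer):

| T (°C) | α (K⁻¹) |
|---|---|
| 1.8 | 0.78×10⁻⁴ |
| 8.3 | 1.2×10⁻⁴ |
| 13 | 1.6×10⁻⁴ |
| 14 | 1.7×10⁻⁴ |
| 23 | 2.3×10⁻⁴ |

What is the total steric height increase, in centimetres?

Layer 1 at 23 °C → α = 2.3×10⁻⁴ K⁻¹
Layer 2 at 14 °C → α = 1.7×10⁻⁴ K⁻¹
Layer 3 at 1.8 °C → α = 0.78×10⁻⁴ K⁻¹
Layer 1: 1.3 × 89 × 2.3×10⁻⁴ = 0.026611 m
89–369 m: 1.7×10⁻⁴ × 280 × 0.39 = 0.018564 m
Layer 3: 0.78×10⁻⁴ × 880 × 0.24 = 0.0164736 m
Δh = 0.026611 + 0.018564 + 0.0164736 = 0.0616486 m

about 6.16 cm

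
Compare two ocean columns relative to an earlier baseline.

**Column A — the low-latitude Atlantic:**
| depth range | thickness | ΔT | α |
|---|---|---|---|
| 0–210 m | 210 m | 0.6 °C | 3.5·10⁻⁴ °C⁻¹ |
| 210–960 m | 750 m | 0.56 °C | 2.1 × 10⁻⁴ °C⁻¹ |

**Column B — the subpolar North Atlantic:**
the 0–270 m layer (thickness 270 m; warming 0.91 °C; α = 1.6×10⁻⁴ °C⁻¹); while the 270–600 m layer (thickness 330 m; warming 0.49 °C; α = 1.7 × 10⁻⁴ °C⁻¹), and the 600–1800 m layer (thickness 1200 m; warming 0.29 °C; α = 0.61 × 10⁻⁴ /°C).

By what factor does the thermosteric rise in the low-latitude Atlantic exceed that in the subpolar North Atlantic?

A Layer 1: 210 × 3.5×10⁻⁴ × 0.6 = 0.04410 m
A Layer 2: 0.56 × 2.1×10⁻⁴ × 750 = 0.08820 m
A total: 0.13230 m
B 0.91 × 1.6×10⁻⁴ × 270 = 0.039312 m
B 330 × 1.7×10⁻⁴ × 0.49 = 0.027489 m
B 0.61×10⁻⁴ × 0.29 × 1200 = 0.021228 m
B total: 0.088029 m
Ratio: 0.13230 / 0.088029 ≈ 1.503

1.5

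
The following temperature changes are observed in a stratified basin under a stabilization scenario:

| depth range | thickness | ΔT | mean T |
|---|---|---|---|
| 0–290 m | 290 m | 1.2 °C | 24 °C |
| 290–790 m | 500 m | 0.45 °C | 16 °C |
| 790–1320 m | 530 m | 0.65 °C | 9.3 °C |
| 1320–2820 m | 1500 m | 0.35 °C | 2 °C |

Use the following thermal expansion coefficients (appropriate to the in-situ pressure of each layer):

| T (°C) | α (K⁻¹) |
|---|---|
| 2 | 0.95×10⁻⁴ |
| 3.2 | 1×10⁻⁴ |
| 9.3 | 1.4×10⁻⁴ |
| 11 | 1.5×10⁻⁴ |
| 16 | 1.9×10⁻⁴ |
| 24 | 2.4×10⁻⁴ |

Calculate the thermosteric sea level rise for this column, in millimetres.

220 mm of thermosteric rise

Layer 1 at 24 °C → α = 2.4×10⁻⁴ K⁻¹
Layer 2 at 16 °C → α = 1.9×10⁻⁴ K⁻¹
Layer 3 at 9.3 °C → α = 1.4×10⁻⁴ K⁻¹
Layer 4 at 2 °C → α = 0.95×10⁻⁴ K⁻¹
Layer 1: 2.4×10⁻⁴ × 290 × 1.2 = 0.08352 m
290–790 m: 0.45 × 1.9×10⁻⁴ × 500 = 0.04275 m
530 × 1.4×10⁻⁴ × 0.65 = 0.04823 m
0.95×10⁻⁴ × 0.35 × 1500 = 0.049875 m
Δh = 0.08352 + 0.04275 + 0.04823 + 0.049875 = 0.224375 m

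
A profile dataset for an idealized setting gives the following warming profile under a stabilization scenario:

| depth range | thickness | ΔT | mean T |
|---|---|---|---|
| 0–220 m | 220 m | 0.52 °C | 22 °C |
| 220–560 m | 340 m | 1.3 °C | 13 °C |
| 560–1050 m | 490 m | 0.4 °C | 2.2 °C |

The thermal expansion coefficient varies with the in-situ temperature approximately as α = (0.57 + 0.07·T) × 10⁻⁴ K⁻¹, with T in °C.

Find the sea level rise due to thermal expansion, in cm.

Layer 1: α = (0.57 + 0.07×22)×10⁻⁴ = 2.11×10⁻⁴ K⁻¹
Layer 2: α = (0.57 + 0.07×13)×10⁻⁴ = 1.48×10⁻⁴ K⁻¹
Layer 3: α = (0.57 + 0.07×2.2)×10⁻⁴ = 0.724×10⁻⁴ K⁻¹
Layer 1: 0.52 × 2.11×10⁻⁴ × 220 = 0.0241384 m
Layer 2: 1.3 × 1.48×10⁻⁴ × 340 = 0.065416 m
560–1050 m: 0.724×10⁻⁴ × 490 × 0.4 = 0.0141904 m
Δh = 0.0241384 + 0.065416 + 0.0141904 = 0.1037448 m

10 cm of thermosteric rise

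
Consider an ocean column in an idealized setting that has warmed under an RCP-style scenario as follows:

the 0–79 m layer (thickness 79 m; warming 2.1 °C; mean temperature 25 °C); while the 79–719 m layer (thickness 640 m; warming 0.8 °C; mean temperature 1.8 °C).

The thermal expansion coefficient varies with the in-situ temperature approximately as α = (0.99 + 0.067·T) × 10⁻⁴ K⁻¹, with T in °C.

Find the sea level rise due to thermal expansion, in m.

about 0.101 m

Layer 1: α = (0.99 + 0.067×25)×10⁻⁴ = 2.665×10⁻⁴ K⁻¹
Layer 2: α = (0.99 + 0.067×1.8)×10⁻⁴ = 1.1106×10⁻⁴ K⁻¹
0–79 m: 2.1 × 79 × 2.665×10⁻⁴ = 0.04421235 m
79–719 m: 0.8 × 640 × 1.1106×10⁻⁴ = 0.05686272 m
Δh = 0.04421235 + 0.05686272 = 0.10107507 m ≈ 0.101 m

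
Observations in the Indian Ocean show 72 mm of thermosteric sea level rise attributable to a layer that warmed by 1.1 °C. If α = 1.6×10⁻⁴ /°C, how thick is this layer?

H = Δh/(αΔT) = 0.072 / (1.6×10⁻⁴ × 1.1) ≈ 409.1 m

about 410 m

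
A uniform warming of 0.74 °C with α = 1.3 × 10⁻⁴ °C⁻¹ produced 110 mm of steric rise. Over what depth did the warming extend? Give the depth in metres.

H = Δh/(αΔT) = 0.11 / (1.3×10⁻⁴ × 0.74) ≈ 1143 m

about 1140 m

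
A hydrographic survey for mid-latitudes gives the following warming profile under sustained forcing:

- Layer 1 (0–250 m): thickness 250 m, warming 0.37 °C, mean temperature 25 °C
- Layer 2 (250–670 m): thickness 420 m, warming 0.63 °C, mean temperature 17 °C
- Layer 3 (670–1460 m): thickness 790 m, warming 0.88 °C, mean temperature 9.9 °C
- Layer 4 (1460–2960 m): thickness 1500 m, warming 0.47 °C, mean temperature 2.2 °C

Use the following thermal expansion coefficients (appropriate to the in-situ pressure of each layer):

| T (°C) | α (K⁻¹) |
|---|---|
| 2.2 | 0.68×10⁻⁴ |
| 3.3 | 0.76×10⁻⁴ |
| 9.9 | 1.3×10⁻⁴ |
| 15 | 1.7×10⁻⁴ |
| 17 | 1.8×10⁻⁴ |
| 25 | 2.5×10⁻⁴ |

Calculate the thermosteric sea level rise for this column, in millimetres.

209 mm of thermosteric rise

Layer 1 at 25 °C → α = 2.5×10⁻⁴ K⁻¹
Layer 2 at 17 °C → α = 1.8×10⁻⁴ K⁻¹
Layer 3 at 9.9 °C → α = 1.3×10⁻⁴ K⁻¹
Layer 4 at 2.2 °C → α = 0.68×10⁻⁴ K⁻¹
0–250 m: 250 × 2.5×10⁻⁴ × 0.37 = 0.023125 m
Layer 2: 0.63 × 420 × 1.8×10⁻⁴ = 0.047628 m
Layer 3: 790 × 1.3×10⁻⁴ × 0.88 = 0.090376 m
Layer 4: 0.68×10⁻⁴ × 0.47 × 1500 = 0.04794 m
Δh = 0.023125 + 0.047628 + 0.090376 + 0.04794 = 0.209069 m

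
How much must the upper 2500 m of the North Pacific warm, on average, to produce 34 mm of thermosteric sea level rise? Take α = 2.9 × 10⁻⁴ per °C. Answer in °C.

0.0469 °C

ΔT = Δh/(αH) = 0.034 / (2.9×10⁻⁴ × 2500) ≈ 0.04690 °C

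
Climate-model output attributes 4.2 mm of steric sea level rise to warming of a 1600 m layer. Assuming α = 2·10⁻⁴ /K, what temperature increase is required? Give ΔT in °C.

ΔT = Δh/(αH) = 0.0042 / (2×10⁻⁴ × 1600) ≈ 0.01313 °C

about 0.0131 °C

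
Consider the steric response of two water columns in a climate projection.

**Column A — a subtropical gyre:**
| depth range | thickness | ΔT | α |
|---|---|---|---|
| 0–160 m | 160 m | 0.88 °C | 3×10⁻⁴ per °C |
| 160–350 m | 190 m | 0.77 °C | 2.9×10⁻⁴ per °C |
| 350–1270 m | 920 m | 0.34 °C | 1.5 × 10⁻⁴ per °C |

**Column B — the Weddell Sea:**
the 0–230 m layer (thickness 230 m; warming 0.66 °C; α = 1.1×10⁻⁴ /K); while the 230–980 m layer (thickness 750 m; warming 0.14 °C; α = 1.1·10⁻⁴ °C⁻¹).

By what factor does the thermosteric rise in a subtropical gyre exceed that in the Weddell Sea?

A Layer 1: 0.88 × 3×10⁻⁴ × 160 = 0.04224 m
A Layer 2: 190 × 2.9×10⁻⁴ × 0.77 = 0.042427 m
A Layer 3: 1.5×10⁻⁴ × 920 × 0.34 = 0.04692 m
A total: 0.131587 m
B 1.1×10⁻⁴ × 0.66 × 230 = 0.016698 m
B 1.1×10⁻⁴ × 0.14 × 750 = 0.01155 m
B total: 0.028248 m
Ratio: 0.131587 / 0.028248 ≈ 4.658

≈ 4.7×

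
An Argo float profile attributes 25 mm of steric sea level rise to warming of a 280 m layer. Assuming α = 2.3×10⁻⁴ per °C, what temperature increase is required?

0.388 °C

ΔT = Δh/(αH) = 0.025 / (2.3×10⁻⁴ × 280) ≈ 0.3882 °C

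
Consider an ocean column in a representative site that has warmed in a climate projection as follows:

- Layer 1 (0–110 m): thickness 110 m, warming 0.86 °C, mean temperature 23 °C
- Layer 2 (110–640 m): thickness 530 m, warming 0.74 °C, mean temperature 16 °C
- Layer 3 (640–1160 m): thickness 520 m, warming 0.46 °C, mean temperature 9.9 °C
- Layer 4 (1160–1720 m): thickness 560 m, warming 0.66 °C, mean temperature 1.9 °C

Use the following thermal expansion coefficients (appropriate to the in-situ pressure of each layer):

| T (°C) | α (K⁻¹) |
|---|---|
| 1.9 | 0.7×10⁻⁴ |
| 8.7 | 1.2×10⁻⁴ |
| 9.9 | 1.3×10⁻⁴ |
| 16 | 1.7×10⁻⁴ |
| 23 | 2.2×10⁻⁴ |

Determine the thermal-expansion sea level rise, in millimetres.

about 144 mm

Layer 1 at 23 °C → α = 2.2×10⁻⁴ K⁻¹
Layer 2 at 16 °C → α = 1.7×10⁻⁴ K⁻¹
Layer 3 at 9.9 °C → α = 1.3×10⁻⁴ K⁻¹
Layer 4 at 1.9 °C → α = 0.7×10⁻⁴ K⁻¹
0.86 × 2.2×10⁻⁴ × 110 = 0.020812 m
1.7×10⁻⁴ × 530 × 0.74 = 0.066674 m
640–1160 m: 0.46 × 520 × 1.3×10⁻⁴ = 0.031096 m
Layer 4: 0.7×10⁻⁴ × 560 × 0.66 = 0.025872 m
Δh = 0.020812 + 0.066674 + 0.031096 + 0.025872 = 0.144454 m ≈ 144 mm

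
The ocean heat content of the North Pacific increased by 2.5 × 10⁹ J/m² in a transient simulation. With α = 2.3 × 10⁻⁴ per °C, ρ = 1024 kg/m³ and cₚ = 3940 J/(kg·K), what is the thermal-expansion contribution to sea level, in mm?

Δh = αQ/(ρcₚ) = 2.3×10⁻⁴ × 2.5×10⁹ / (1024 × 3940) ≈ 0.14252 m

140 mm of thermosteric rise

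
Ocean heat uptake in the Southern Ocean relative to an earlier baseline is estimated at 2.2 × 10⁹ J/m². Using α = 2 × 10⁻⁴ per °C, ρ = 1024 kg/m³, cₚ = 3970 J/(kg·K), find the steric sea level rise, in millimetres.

Δh = αQ/(ρcₚ) = 2×10⁻⁴ × 2.2×10⁹ / (1024 × 3970) ≈ 0.10823 m

Δh ≈ 108 mm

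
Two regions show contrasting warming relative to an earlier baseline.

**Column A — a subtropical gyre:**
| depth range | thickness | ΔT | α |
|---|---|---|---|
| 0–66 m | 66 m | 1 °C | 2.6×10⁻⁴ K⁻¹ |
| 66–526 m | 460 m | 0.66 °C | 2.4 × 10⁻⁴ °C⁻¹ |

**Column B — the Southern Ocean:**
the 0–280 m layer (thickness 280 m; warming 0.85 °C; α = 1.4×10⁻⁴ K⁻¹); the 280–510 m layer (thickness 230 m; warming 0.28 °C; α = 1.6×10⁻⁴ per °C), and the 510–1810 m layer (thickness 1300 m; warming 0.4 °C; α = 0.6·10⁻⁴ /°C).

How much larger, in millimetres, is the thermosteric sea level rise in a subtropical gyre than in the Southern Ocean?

15 mm larger

A 0–66 m: 1 × 66 × 2.6×10⁻⁴ = 0.01716 m
A 0.66 × 2.4×10⁻⁴ × 460 = 0.072864 m
A total: 0.090024 m
B 0–280 m: 280 × 1.4×10⁻⁴ × 0.85 = 0.03332 m
B 280–510 m: 230 × 1.6×10⁻⁴ × 0.28 = 0.010304 m
B 510–1810 m: 0.4 × 1300 × 0.6×10⁻⁴ = 0.03120 m
B total: 0.074824 m
Difference: 0.090024 − 0.074824 = 0.01520 m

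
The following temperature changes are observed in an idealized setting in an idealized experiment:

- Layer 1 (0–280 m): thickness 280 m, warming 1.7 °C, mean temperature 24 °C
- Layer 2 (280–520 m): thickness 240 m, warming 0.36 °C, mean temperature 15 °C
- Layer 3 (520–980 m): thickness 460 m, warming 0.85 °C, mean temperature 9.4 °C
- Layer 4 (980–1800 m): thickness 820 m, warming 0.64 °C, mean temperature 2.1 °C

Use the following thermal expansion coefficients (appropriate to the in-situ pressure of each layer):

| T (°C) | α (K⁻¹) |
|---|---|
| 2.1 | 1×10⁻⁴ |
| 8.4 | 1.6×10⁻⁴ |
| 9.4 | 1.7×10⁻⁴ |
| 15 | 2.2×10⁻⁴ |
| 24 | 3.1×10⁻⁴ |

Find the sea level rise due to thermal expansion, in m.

Δh = 0.286 m

Layer 1 at 24 °C → α = 3.1×10⁻⁴ K⁻¹
Layer 2 at 15 °C → α = 2.2×10⁻⁴ K⁻¹
Layer 3 at 9.4 °C → α = 1.7×10⁻⁴ K⁻¹
Layer 4 at 2.1 °C → α = 1×10⁻⁴ K⁻¹
280 × 3.1×10⁻⁴ × 1.7 = 0.14756 m
Layer 2: 240 × 0.36 × 2.2×10⁻⁴ = 0.019008 m
Layer 3: 1.7×10⁻⁴ × 0.85 × 460 = 0.06647 m
0.64 × 820 × 1×10⁻⁴ = 0.05248 m
Δh = 0.14756 + 0.019008 + 0.06647 + 0.05248 = 0.285518 m ≈ 0.286 m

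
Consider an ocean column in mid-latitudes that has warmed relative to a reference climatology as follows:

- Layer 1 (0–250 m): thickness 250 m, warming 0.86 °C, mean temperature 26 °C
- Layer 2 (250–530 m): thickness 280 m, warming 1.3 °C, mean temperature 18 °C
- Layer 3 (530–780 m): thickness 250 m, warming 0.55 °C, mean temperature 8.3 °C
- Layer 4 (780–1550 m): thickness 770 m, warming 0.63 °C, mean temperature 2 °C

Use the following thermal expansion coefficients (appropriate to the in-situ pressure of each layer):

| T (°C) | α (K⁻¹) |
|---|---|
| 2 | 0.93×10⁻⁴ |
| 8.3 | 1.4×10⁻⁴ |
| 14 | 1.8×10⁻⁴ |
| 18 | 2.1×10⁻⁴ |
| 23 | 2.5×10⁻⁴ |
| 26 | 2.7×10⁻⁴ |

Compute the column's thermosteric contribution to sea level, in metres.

0.20 m of thermosteric rise

Layer 1 at 26 °C → α = 2.7×10⁻⁴ K⁻¹
Layer 2 at 18 °C → α = 2.1×10⁻⁴ K⁻¹
Layer 3 at 8.3 °C → α = 1.4×10⁻⁴ K⁻¹
Layer 4 at 2 °C → α = 0.93×10⁻⁴ K⁻¹
0–250 m: 250 × 0.86 × 2.7×10⁻⁴ = 0.05805 m
250–530 m: 280 × 1.3 × 2.1×10⁻⁴ = 0.07644 m
Layer 3: 1.4×10⁻⁴ × 0.55 × 250 = 0.01925 m
780–1550 m: 0.63 × 770 × 0.93×10⁻⁴ = 0.0451143 m
Δh = 0.05805 + 0.07644 + 0.01925 + 0.0451143 = 0.1988543 m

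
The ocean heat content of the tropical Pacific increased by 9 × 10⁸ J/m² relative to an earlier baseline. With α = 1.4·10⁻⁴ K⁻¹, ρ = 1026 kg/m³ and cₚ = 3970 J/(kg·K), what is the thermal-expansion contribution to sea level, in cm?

Δh = αQ/(ρcₚ) = 1.4×10⁻⁴ × 9×10⁸ / (1026 × 3970) ≈ 0.030934 m

3.09 cm of thermosteric rise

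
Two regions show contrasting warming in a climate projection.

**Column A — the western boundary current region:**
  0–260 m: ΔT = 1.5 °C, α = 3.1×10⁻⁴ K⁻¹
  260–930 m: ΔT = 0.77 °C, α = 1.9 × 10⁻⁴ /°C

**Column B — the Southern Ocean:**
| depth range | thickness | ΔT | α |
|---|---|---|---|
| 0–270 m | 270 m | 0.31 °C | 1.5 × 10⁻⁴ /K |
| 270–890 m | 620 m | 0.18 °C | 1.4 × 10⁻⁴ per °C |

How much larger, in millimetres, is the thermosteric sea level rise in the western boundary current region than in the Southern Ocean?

A 0–260 m: 260 × 1.5 × 3.1×10⁻⁴ = 0.12090 m
A 670 × 0.77 × 1.9×10⁻⁴ = 0.098021 m
A total: 0.218921 m
B 0–270 m: 1.5×10⁻⁴ × 270 × 0.31 = 0.012555 m
B Layer 2: 620 × 1.4×10⁻⁴ × 0.18 = 0.015624 m
B total: 0.028179 m
Difference: 0.218921 − 0.028179 = 0.190742 m

190 mm larger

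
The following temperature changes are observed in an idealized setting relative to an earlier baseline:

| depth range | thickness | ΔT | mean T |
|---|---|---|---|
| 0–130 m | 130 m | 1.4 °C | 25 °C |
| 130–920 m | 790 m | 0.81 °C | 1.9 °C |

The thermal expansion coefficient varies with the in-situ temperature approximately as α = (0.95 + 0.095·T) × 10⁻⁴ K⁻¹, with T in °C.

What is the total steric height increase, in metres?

Layer 1: α = (0.95 + 0.095×25)×10⁻⁴ = 3.325×10⁻⁴ K⁻¹
Layer 2: α = (0.95 + 0.095×1.9)×10⁻⁴ = 1.1305×10⁻⁴ K⁻¹
1.4 × 3.325×10⁻⁴ × 130 = 0.060515 m
130–920 m: 0.81 × 790 × 1.1305×10⁻⁴ = 0.072340695 m
Δh = 0.060515 + 0.072340695 = 0.132855695 m

0.13 m of thermosteric rise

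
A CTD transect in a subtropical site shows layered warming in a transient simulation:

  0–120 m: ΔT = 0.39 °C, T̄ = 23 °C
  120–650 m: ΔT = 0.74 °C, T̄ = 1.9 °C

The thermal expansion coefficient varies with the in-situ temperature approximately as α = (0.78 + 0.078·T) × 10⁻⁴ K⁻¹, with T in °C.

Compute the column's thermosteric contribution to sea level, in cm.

4.8 cm of thermosteric rise

Layer 1: α = (0.78 + 0.078×23)×10⁻⁴ = 2.574×10⁻⁴ K⁻¹
Layer 2: α = (0.78 + 0.078×1.9)×10⁻⁴ = 0.9282×10⁻⁴ K⁻¹
Layer 1: 120 × 2.574×10⁻⁴ × 0.39 = 0.01204632 m
Layer 2: 0.9282×10⁻⁴ × 0.74 × 530 = 0.036404004 m
Δh = 0.01204632 + 0.036404004 = 0.048450324 m ≈ 4.8 cm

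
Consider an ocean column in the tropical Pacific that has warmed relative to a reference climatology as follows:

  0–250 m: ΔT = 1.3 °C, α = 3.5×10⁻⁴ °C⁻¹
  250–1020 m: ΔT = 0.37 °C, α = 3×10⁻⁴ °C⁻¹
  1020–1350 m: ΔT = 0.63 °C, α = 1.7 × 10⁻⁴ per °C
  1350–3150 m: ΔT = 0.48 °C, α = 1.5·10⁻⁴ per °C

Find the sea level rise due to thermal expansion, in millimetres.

250 × 3.5×10⁻⁴ × 1.3 = 0.11375 m
250–1020 m: 0.37 × 3×10⁻⁴ × 770 = 0.08547 m
1020–1350 m: 330 × 1.7×10⁻⁴ × 0.63 = 0.035343 m
Layer 4: 1800 × 0.48 × 1.5×10⁻⁴ = 0.12960 m
Δh = 0.11375 + 0.08547 + 0.035343 + 0.12960 = 0.364163 m

360 mm of thermosteric rise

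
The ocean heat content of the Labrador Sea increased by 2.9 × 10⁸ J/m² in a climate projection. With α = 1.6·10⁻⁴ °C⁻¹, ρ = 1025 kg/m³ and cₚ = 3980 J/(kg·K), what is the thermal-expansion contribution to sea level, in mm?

Δh = αQ/(ρcₚ) = 1.6×10⁻⁴ × 2.9×10⁸ / (1025 × 3980) ≈ 0.011374 m

11.4 mm of thermosteric rise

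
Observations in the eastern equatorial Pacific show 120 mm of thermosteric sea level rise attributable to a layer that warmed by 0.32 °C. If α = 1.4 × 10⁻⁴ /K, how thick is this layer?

H = Δh/(αΔT) = 0.12 / (1.4×10⁻⁴ × 0.32) ≈ 2679 m

H ≈ 2680 m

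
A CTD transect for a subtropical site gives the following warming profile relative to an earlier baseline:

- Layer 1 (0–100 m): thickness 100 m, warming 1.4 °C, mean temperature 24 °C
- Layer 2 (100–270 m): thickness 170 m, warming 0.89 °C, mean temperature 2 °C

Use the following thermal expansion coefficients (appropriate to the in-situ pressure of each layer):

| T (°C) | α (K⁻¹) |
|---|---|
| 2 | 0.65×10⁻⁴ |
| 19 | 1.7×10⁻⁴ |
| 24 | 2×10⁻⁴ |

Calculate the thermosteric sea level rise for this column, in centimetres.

Layer 1 at 24 °C → α = 2×10⁻⁴ K⁻¹
Layer 2 at 2 °C → α = 0.65×10⁻⁴ K⁻¹
0–100 m: 2×10⁻⁴ × 100 × 1.4 = 0.02800 m
0.65×10⁻⁴ × 0.89 × 170 = 0.0098345 m
Δh = 0.02800 + 0.0098345 = 0.0378345 m

Δh = 3.78 cm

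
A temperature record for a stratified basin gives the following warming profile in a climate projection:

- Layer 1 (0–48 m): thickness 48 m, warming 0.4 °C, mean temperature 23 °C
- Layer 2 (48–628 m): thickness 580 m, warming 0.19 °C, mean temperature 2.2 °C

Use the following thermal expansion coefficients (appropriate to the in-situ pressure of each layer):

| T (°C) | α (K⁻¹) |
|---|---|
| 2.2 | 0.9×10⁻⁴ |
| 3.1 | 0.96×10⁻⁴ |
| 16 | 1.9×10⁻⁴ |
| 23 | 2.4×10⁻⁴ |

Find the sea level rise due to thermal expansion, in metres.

0.0145 m

Layer 1 at 23 °C → α = 2.4×10⁻⁴ K⁻¹
Layer 2 at 2.2 °C → α = 0.9×10⁻⁴ K⁻¹
0–48 m: 2.4×10⁻⁴ × 48 × 0.4 = 0.004608 m
48–628 m: 580 × 0.9×10⁻⁴ × 0.19 = 0.009918 m
Δh = 0.004608 + 0.009918 = 0.014526 m ≈ 0.0145 m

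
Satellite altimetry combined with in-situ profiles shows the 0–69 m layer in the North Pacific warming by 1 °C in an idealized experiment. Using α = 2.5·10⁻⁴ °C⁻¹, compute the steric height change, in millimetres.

Δh = αΔT·H = 2.5×10⁻⁴ × 1 × 69 = 0.01725 m

17 mm of thermosteric rise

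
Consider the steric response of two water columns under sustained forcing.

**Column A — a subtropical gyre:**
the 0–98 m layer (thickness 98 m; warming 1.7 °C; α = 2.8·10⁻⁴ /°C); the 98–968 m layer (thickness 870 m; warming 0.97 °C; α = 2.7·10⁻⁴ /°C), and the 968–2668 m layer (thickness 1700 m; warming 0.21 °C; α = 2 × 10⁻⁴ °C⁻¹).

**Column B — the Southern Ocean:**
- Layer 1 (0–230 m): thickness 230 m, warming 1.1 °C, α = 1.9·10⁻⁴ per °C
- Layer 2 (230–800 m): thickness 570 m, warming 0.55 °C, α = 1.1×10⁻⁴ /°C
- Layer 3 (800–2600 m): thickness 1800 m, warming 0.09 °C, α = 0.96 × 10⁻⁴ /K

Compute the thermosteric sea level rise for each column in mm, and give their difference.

A 0–98 m: 1.7 × 98 × 2.8×10⁻⁴ = 0.046648 m
A Layer 2: 0.97 × 2.7×10⁻⁴ × 870 = 0.227853 m
A 0.21 × 2×10⁻⁴ × 1700 = 0.07140 m
A total: 0.345901 m
B 0–230 m: 1.9×10⁻⁴ × 1.1 × 230 = 0.04807 m
B Layer 2: 1.1×10⁻⁴ × 570 × 0.55 = 0.034485 m
B Layer 3: 0.96×10⁻⁴ × 0.09 × 1800 = 0.015552 m
B total: 0.098107 m
Difference: 0.345901 − 0.098107 = 0.247794 m

Δh_A ≈ 350 mm, Δh_B ≈ 98 mm; difference ≈ 250 mm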